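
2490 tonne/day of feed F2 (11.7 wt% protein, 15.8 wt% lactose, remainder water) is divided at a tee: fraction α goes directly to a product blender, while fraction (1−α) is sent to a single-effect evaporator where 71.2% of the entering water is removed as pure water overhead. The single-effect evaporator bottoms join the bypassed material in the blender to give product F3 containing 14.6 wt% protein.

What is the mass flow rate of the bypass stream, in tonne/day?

All 2490×0.117 = 291.33 tonne/day of protein reaches F3, so F3 = 291.33/0.146 = 1995.4 tonne/day and vapour = 494.59 tonne/day.
The evaporator receives (1−α)·2490 of feed at 0.725 water and removes 0.712 of that water:
0.712×0.725×(1−α)×2490 = 494.59
(1−α) = 494.59/1285.3 = 0.3848;  α = 0.6152.
Bypass flow = 0.6152×2490 = 1531.9 tonne/day.

1532 tonne/day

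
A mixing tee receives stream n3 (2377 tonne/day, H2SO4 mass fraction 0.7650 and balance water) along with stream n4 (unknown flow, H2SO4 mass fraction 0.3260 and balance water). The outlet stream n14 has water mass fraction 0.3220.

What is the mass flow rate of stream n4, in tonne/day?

587.5 tonne/day

Let n4 be the unknown flow. Total out = 2377 + n4.
water balance: 558.59 + 0.674·n4 = 0.322·(2377 + n4)
(0.674 − 0.322)·n4 = 0.322×2377 − 558.59 = 206.8
n4 = 206.8 / 0.352 = 587.5 tonne/day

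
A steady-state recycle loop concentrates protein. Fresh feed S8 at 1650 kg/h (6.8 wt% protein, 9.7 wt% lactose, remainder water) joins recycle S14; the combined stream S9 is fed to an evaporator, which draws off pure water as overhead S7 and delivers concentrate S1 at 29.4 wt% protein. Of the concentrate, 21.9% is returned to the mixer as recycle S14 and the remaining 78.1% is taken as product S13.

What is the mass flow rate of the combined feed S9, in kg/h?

1757 kg/h

Overall protein balance (none leaves overhead): protein in fresh feed = protein in product, i.e. 1650×0.068 = (1−0.219)·S1·0.294.
S1 = 112.2/(0.294×0.781) = 488.65 kg/h.
Recycle S14 = 0.219×488.65 = 107.01 kg/h.
Combined feed S9 = 1650 + 107.01 = 1757 kg/h.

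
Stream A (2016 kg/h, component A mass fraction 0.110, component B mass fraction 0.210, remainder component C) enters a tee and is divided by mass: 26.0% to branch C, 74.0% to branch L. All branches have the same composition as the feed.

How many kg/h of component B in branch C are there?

Branch C total = 0.260×2016 = 524.16 kg/h.
component B in C = 0.210×524.16 = 110.07 kg/h.

110.1 kg/h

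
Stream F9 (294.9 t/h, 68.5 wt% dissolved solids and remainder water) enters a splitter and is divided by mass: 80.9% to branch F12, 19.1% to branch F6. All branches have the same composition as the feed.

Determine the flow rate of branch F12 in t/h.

238.6 t/h

Branch F12 flow = 0.809×294.9 = 238.57 t/h.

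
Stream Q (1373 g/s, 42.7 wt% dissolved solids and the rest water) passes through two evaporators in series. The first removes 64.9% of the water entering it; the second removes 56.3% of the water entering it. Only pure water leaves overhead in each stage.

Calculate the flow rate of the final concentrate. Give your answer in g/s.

water in feed = 1373×0.573 = 786.73 g/s.
After stage 1: water left = (1−0.649)×786.73 = 276.14; stream total = 862.41 g/s.
After stage 2: water left = (1−0.563)×276.14 = 120.67; final concentrate = 706.95 g/s.

706.9 g/s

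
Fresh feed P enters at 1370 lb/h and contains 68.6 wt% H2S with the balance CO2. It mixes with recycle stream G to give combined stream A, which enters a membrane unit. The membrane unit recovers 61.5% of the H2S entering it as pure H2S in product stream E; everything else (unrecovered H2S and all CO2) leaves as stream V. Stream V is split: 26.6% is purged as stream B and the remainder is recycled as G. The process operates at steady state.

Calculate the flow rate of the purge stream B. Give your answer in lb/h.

564.3 lb/h

CO2 enters only via P and leaves only via the purge: 1370×0.314 = 0.266×(CO2 in V), and the membrane unit passes all CO2, so CO2 in A = CO2 in V = 1617.2 lb/h.
H2S in A: m_A = 1370×0.686 + (1−0.266)·(1−0.615)·m_A, so m_A = 939.82/0.7174 = 1310 lb/h.
V = (1−0.615)×1310 + 1617.2 = 2121.6 lb/h.
Purge B = 0.266×2121.6 = 564.34 lb/h.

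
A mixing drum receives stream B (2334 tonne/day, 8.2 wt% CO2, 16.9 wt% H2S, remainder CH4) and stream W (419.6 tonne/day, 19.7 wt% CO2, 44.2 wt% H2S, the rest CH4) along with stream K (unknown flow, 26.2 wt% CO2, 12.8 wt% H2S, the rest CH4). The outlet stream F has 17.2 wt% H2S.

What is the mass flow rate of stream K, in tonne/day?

2416 tonne/day

Let K be the unknown flow. Total out = 2753.6 + K.
H2S balance: 579.91 + 0.128·K = 0.172·(2753.6 + K)
(0.128 − 0.172)·K = 0.172×2753.6 − 579.91 = -106.29
K = -106.29 / -0.044 = 2415.7 tonne/day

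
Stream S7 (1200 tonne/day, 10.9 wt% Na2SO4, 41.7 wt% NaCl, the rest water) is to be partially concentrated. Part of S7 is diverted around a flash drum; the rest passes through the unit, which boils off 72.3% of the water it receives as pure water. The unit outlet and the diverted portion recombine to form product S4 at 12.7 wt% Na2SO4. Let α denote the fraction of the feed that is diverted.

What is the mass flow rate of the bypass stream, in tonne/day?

703.7 tonne/day

All 1200×0.109 = 130.8 tonne/day of Na2SO4 reaches S4, so S4 = 130.8/0.127 = 1029.9 tonne/day and vapour = 170.08 tonne/day.
The evaporator receives (1−α)·1200 of feed at 0.474 water and removes 0.723 of that water:
0.723×0.474×(1−α)×1200 = 170.08
(1−α) = 170.08/411.24 = 0.4136;  α = 0.5864.
Bypass flow = 0.5864×1200 = 703.71 tonne/day.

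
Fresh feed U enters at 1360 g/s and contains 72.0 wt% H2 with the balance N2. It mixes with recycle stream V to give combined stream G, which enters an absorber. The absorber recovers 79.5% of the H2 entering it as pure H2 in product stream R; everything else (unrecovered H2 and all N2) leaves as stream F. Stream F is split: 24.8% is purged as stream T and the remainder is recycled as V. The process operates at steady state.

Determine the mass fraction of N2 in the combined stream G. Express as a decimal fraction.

N2 enters only via U and leaves only via the purge: 1360×0.280 = 0.248×(N2 in F), and the absorber passes all N2, so N2 in G = N2 in F = 1535.5 g/s.
H2 in G: m_A = 1360×0.720 + (1−0.248)·(1−0.795)·m_A, so m_A = 979.2/0.8458 = 1157.7 g/s.
G = 1157.7 + 1535.5 = 2693.1 g/s.
N2 fraction in G = 1535.5/2693.1 = 0.570.

0.570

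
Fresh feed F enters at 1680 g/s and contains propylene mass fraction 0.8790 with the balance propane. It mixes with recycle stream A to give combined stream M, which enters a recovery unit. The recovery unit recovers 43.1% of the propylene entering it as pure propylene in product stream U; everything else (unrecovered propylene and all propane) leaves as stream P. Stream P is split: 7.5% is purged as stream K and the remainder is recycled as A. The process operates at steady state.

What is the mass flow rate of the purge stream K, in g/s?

propane enters only via F and leaves only via the purge: 1680×0.121 = 0.075×(propane in P), and the recovery unit passes all propane, so propane in M = propane in P = 2710.4 g/s.
propylene in M: m_A = 1680×0.879 + (1−0.075)·(1−0.431)·m_A, so m_A = 1476.7/0.4737 = 3117.6 g/s.
P = (1−0.431)×3117.6 + 2710.4 = 4484.3 g/s.
Purge K = 0.075×4484.3 = 336.32 g/s.

336.3 g/s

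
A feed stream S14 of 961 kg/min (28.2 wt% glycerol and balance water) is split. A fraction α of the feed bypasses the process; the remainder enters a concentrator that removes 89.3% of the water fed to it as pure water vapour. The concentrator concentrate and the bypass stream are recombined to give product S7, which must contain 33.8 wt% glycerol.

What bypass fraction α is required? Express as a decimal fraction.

0.742

All 961×0.282 = 271 kg/min of glycerol reaches S7, so S7 = 271/0.338 = 801.78 kg/min and vapour = 159.22 kg/min.
The evaporator receives (1−α)·961 of feed at 0.718 water and removes 0.893 of that water:
0.893×0.718×(1−α)×961 = 159.22
(1−α) = 159.22/616.17 = 0.2584;  α = 0.7416.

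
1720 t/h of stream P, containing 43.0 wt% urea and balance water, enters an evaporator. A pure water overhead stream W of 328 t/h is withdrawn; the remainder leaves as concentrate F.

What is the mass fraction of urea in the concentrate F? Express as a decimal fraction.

0.531

urea is not removed: 1720×0.430 = 739.6 t/h of urea enters F.
Concentrate = 1720 − 328 = 1392 t/h.
Mass fraction = 739.6/1392 = 0.531.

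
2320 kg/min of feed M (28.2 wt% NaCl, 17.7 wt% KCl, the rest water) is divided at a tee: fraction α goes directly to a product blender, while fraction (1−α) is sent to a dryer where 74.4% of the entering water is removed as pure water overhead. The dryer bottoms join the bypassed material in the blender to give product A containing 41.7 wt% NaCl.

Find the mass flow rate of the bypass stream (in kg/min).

454 kg/min

All 2320×0.282 = 654.24 kg/min of NaCl reaches A, so A = 654.24/0.417 = 1568.9 kg/min and vapour = 751.08 kg/min.
The evaporator receives (1−α)·2320 of feed at 0.541 water and removes 0.744 of that water:
0.744×0.541×(1−α)×2320 = 751.08
(1−α) = 751.08/933.81 = 0.8043;  α = 0.1957.
Bypass flow = 0.1957×2320 = 453.98 kg/min.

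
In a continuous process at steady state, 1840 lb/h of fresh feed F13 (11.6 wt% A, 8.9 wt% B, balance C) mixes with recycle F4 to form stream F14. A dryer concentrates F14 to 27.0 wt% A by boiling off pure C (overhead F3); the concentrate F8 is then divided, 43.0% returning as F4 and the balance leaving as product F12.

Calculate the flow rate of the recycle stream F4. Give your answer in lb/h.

596.4 lb/h

Overall A balance (none leaves overhead): A in fresh feed = A in product, i.e. 1840×0.116 = (1−0.430)·F8·0.270.
F8 = 213.44/(0.270×0.570) = 1386.9 lb/h.
Recycle F4 = 0.430×1386.9 = 596.36 lb/h.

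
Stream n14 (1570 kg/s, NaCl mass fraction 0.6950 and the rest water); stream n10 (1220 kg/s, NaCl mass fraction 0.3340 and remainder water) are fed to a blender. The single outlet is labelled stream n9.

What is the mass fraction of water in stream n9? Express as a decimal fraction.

0.4629

Total flow out = 1570 + 1220 = 2790 kg/s.
water in = 1570×0.305 + 1220×0.666 = 1291.4 kg/s.
water mass fraction in n9 = 1291.4/2790 = 0.4629.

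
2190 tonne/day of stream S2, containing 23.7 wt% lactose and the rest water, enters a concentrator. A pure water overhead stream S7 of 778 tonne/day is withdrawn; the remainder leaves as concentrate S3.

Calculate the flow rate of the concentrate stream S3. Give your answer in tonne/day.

Concentrate = 2190 − 778 = 1412 tonne/day.

1412 tonne/day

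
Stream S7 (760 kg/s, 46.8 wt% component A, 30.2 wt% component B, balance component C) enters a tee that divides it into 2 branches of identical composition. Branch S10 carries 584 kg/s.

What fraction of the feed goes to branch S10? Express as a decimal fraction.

Fraction to S10 = 584/760 = 0.7684.

0.768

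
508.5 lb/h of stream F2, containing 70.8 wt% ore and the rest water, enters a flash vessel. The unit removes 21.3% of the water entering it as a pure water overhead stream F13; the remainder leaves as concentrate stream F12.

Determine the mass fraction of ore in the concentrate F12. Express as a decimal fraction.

0.755

ore is not removed: 508.5×0.708 = 360.02 lb/h of ore enters F12.
water entering = 508.5×0.292 = 148.48 lb/h; overhead removed = 0.213×148.48 = 31.627 lb/h.
Concentrate = 508.5 − 31.627 = 476.87 lb/h.
Mass fraction = 360.02/476.87 = 0.755.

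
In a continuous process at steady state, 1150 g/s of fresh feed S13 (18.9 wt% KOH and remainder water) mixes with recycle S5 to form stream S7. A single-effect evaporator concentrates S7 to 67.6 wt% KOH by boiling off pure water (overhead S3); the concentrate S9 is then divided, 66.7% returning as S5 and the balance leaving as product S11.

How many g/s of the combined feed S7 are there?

1794 g/s

Overall KOH balance (none leaves overhead): KOH in fresh feed = KOH in product, i.e. 1150×0.189 = (1−0.667)·S9·0.676.
S9 = 217.35/(0.676×0.333) = 965.54 g/s.
Recycle S5 = 0.667×965.54 = 644.01 g/s.
Combined feed S7 = 1150 + 644.01 = 1794 g/s.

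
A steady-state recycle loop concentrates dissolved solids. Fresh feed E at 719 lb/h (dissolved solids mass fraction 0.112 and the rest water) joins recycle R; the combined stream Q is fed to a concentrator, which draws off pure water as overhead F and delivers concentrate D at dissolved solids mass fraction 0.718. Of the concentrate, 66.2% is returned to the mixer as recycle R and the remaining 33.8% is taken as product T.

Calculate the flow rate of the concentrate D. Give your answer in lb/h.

331.8 lb/h

Overall dissolved solids balance (none leaves overhead): dissolved solids in fresh feed = dissolved solids in product, i.e. 719×0.112 = (1−0.662)·D·0.718.
D = 80.528/(0.718×0.338) = 331.82 lb/h.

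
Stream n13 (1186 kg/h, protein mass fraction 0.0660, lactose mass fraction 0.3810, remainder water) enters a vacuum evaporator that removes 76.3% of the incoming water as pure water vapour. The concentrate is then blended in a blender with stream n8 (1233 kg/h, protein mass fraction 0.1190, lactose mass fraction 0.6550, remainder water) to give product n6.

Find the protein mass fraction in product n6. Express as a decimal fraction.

0.1173

Vapour removed = 0.763×0.553×1186 = 500.42 kg/h; concentrate = 685.58 kg/h.
protein reaching the mixer = 78.276 (from concentrate) + 1233×0.119 = 225 kg/h.
Product flow = 685.58 + 1233 = 1918.6 kg/h; protein fraction = 0.1173.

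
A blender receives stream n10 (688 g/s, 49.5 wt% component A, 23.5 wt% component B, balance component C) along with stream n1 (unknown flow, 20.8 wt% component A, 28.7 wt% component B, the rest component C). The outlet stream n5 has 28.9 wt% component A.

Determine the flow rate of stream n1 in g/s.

1750 g/s

Let n1 be the unknown flow. Total out = 688 + n1.
component A balance: 340.56 + 0.208·n1 = 0.289·(688 + n1)
(0.208 − 0.289)·n1 = 0.289×688 − 340.56 = -141.73
n1 = -141.73 / -0.081 = 1749.7 g/s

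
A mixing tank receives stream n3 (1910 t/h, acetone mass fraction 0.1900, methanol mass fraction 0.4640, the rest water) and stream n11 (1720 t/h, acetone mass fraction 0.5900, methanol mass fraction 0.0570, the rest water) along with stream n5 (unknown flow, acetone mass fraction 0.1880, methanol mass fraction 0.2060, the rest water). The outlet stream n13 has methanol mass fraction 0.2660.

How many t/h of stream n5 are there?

Let n5 be the unknown flow. Total out = 3630 + n5.
methanol balance: 984.28 + 0.206·n5 = 0.266·(3630 + n5)
(0.206 − 0.266)·n5 = 0.266×3630 − 984.28 = -18.7
n5 = -18.7 / -0.060 = 311.67 t/h

311.7 t/h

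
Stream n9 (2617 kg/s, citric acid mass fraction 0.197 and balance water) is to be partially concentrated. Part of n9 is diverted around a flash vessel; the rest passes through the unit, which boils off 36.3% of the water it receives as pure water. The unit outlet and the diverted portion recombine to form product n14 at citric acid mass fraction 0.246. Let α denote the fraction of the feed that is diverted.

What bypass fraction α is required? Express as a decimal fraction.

0.317

All 2617×0.197 = 515.55 kg/s of citric acid reaches n14, so n14 = 515.55/0.246 = 2095.7 kg/s and vapour = 521.27 kg/s.
The evaporator receives (1−α)·2617 of feed at 0.803 water and removes 0.363 of that water:
0.363×0.803×(1−α)×2617 = 521.27
(1−α) = 521.27/762.83 = 0.6833;  α = 0.3167.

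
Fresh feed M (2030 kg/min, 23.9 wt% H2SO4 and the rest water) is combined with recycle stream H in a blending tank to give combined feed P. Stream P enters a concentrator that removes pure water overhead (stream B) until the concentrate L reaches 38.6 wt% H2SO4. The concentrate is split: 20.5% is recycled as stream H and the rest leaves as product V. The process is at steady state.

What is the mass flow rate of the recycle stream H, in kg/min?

Overall H2SO4 balance (none leaves overhead): H2SO4 in fresh feed = H2SO4 in product, i.e. 2030×0.239 = (1−0.205)·L·0.386.
L = 485.17/(0.386×0.795) = 1581 kg/min.
Recycle H = 0.205×1581 = 324.11 kg/min.

324.1 kg/min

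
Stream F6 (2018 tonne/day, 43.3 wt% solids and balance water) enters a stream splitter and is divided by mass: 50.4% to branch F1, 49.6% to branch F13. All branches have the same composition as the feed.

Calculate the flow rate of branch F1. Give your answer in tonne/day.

1017 tonne/day

Branch F1 flow = 0.504×2018 = 1017.1 tonne/day.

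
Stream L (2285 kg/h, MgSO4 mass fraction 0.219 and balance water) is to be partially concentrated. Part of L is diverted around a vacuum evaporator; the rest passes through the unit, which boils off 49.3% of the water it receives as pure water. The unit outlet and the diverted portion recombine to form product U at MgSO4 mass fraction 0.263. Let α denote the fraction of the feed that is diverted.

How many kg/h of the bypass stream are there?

1292 kg/h

All 2285×0.219 = 500.42 kg/h of MgSO4 reaches U, so U = 500.42/0.263 = 1902.7 kg/h and vapour = 382.28 kg/h.
The evaporator receives (1−α)·2285 of feed at 0.781 water and removes 0.493 of that water:
0.493×0.781×(1−α)×2285 = 382.28
(1−α) = 382.28/879.8 = 0.4345;  α = 0.5655.
Bypass flow = 0.5655×2285 = 1292.1 kg/h.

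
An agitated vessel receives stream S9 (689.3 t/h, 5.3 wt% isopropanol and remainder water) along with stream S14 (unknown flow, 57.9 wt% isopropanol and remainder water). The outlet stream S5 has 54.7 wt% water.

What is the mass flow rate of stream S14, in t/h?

Let S14 be the unknown flow. Total out = 689.3 + S14.
water balance: 652.77 + 0.421·S14 = 0.547·(689.3 + S14)
(0.421 − 0.547)·S14 = 0.547×689.3 − 652.77 = -275.72
S14 = -275.72 / -0.126 = 2188.3 t/h

2188 t/h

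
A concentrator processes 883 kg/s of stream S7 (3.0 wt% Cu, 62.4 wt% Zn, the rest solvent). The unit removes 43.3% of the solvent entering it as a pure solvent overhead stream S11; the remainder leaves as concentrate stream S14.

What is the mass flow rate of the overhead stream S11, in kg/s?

132.3 kg/s

solvent entering = 883×0.346 = 305.52 kg/s; overhead removed = 0.433×305.52 = 132.29 kg/s.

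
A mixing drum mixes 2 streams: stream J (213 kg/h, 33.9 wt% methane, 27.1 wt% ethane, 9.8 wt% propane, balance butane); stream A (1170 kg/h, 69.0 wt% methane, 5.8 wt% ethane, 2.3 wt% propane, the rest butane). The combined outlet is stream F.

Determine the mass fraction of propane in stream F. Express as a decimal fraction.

Total flow out = 213 + 1170 = 1383 kg/h.
propane in = 213×0.098 + 1170×0.023 = 47.784 kg/h.
propane mass fraction in F = 47.784/1383 = 0.0346.

0.0346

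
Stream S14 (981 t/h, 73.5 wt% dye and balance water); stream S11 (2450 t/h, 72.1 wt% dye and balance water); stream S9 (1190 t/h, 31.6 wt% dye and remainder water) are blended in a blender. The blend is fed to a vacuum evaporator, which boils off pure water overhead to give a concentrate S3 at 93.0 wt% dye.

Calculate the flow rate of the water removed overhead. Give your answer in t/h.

dye entering = 981×0.735 + 2450×0.721 + 1190×0.316 = 2863.5 t/h.
All dye reports to S3, so S3 = 2863.5/0.930 = 3079.1 t/h.
Total feed = 4621 t/h; overhead = 4621 − 3079.1 = 1541.9 t/h.

1542 t/h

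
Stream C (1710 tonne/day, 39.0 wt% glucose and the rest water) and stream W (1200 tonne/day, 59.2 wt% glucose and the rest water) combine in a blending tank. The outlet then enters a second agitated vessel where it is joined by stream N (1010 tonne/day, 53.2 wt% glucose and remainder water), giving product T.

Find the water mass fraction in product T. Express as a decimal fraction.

0.5116

Overall, product flow = 3920 tonne/day.
water in = 1710×0.610 + 1200×0.408 + 1010×0.468 = 2005.4 tonne/day.
water fraction in T = 0.5116.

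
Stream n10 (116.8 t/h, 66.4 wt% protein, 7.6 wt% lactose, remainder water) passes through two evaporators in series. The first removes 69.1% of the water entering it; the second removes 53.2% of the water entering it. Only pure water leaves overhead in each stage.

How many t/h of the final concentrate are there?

90.82 t/h

water in feed = 116.8×0.260 = 30.368 t/h.
After stage 1: water left = (1−0.691)×30.368 = 9.3837; stream total = 95.816 t/h.
After stage 2: water left = (1−0.532)×9.3837 = 4.3916; final concentrate = 90.824 t/h.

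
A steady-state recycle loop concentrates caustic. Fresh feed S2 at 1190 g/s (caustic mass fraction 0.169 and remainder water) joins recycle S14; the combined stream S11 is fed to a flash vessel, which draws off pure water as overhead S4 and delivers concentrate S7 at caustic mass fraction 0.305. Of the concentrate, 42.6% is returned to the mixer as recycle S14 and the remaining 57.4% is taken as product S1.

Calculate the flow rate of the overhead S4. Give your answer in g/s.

530.6 g/s

Overall caustic balance (none leaves overhead): caustic in fresh feed = caustic in product, i.e. 1190×0.169 = (1−0.426)·S7·0.305.
S7 = 201.11/(0.305×0.574) = 1148.7 g/s.
Recycle S14 = 0.426×1148.7 = 489.36 g/s.
Combined feed S11 = 1190 + 489.36 = 1679.4 g/s.
Overhead S4 = S11 − S7 = 1679.4 − 1148.7 = 530.62 g/s.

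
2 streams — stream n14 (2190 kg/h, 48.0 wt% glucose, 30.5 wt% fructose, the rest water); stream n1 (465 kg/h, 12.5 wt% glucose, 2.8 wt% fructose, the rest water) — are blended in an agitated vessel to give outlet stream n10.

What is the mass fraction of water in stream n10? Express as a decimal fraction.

0.3257

Total flow out = 2190 + 465 = 2655 kg/h.
water in = 2190×0.215 + 465×0.847 = 864.7 kg/h.
water mass fraction in n10 = 864.7/2655 = 0.3257.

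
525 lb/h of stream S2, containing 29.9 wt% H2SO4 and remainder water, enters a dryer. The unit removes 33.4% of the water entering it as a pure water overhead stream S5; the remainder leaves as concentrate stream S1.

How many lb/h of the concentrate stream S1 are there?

402.1 lb/h

water entering = 525×0.701 = 368.02 lb/h; overhead removed = 0.334×368.02 = 122.92 lb/h.
Concentrate = 525 − 122.92 = 402.08 lb/h.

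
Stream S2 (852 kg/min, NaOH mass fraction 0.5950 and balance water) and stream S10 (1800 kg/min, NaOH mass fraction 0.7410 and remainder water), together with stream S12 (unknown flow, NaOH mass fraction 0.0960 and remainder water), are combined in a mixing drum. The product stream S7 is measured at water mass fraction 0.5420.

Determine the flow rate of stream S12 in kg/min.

1730 kg/min

Let S12 be the unknown flow. Total out = 2652 + S12.
water balance: 811.26 + 0.904·S12 = 0.542·(2652 + S12)
(0.904 − 0.542)·S12 = 0.542×2652 − 811.26 = 626.12
S12 = 626.12 / 0.362 = 1729.6 kg/min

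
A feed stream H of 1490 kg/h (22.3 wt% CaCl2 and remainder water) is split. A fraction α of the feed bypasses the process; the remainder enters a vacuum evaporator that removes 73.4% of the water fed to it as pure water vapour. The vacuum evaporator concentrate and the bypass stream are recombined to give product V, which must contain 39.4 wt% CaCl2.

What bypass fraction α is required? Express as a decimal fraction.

0.239

All 1490×0.223 = 332.27 kg/h of CaCl2 reaches V, so V = 332.27/0.394 = 843.32 kg/h and vapour = 646.68 kg/h.
The evaporator receives (1−α)·1490 of feed at 0.777 water and removes 0.734 of that water:
0.734×0.777×(1−α)×1490 = 646.68
(1−α) = 646.68/849.77 = 0.7610;  α = 0.2390.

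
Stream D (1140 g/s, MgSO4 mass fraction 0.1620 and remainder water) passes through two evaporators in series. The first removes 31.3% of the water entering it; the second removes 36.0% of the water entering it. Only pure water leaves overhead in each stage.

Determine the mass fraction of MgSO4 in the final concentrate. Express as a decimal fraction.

0.3054

water in feed = 1140×0.838 = 955.32 g/s.
After stage 1: water left = (1−0.313)×955.32 = 656.3; stream total = 840.98 g/s.
After stage 2: water left = (1−0.360)×656.3 = 420.04; final concentrate = 604.72 g/s.
MgSO4 fraction = 184.68/604.72 = 0.3054.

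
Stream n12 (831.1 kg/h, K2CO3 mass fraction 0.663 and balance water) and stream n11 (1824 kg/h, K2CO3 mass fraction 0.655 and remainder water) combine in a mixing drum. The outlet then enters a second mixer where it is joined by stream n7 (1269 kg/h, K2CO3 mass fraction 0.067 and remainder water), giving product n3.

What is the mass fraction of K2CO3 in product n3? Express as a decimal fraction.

Overall, product flow = 3924.1 kg/h.
K2CO3 in = 831.1×0.663 + 1824×0.655 + 1269×0.067 = 1830.8 kg/h.
K2CO3 fraction in n3 = 0.467.

0.467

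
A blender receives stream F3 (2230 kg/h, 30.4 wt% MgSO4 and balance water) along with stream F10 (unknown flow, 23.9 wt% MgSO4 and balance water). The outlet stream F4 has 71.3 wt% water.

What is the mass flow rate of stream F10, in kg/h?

789.8 kg/h

Let F10 be the unknown flow. Total out = 2230 + F10.
water balance: 1552.1 + 0.761·F10 = 0.713·(2230 + F10)
(0.761 − 0.713)·F10 = 0.713×2230 − 1552.1 = 37.91
F10 = 37.91 / 0.048 = 789.79 kg/h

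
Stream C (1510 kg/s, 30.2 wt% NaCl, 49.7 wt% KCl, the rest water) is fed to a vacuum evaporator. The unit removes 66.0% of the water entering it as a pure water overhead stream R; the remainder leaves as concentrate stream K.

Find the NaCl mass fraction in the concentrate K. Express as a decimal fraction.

0.348

NaCl is not removed: 1510×0.302 = 456.02 kg/s of NaCl enters K.
water entering = 1510×0.201 = 303.51 kg/s; overhead removed = 0.660×303.51 = 200.32 kg/s.
Concentrate = 1510 − 200.32 = 1309.7 kg/s.
Mass fraction = 456.02/1309.7 = 0.348.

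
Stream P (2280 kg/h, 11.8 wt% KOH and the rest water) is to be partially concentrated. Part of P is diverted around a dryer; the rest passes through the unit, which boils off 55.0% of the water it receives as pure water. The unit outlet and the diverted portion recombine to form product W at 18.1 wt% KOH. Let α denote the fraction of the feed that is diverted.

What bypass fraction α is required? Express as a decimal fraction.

0.282

All 2280×0.118 = 269.04 kg/h of KOH reaches W, so W = 269.04/0.181 = 1486.4 kg/h and vapour = 793.59 kg/h.
The evaporator receives (1−α)·2280 of feed at 0.882 water and removes 0.550 of that water:
0.550×0.882×(1−α)×2280 = 793.59
(1−α) = 793.59/1106 = 0.7175;  α = 0.2825.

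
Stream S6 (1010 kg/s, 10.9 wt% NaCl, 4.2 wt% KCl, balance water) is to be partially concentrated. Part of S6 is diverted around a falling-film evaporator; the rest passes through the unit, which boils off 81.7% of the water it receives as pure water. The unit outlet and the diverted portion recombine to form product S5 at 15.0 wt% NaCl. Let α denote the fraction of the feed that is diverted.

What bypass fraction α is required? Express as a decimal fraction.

All 1010×0.109 = 110.09 kg/s of NaCl reaches S5, so S5 = 110.09/0.150 = 733.93 kg/s and vapour = 276.07 kg/s.
The evaporator receives (1−α)·1010 of feed at 0.849 water and removes 0.817 of that water:
0.817×0.849×(1−α)×1010 = 276.07
(1−α) = 276.07/700.57 = 0.3941;  α = 0.6059.

0.606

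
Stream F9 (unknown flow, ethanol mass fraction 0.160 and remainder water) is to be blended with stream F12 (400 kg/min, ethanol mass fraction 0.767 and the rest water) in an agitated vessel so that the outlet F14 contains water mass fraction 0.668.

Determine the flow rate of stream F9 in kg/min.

Let F9 be the unknown flow. Total out = 400 + F9.
water balance: 93.2 + 0.840·F9 = 0.668·(400 + F9)
(0.840 − 0.668)·F9 = 0.668×400 − 93.2 = 174
F9 = 174 / 0.172 = 1011.6 kg/min

1012 kg/min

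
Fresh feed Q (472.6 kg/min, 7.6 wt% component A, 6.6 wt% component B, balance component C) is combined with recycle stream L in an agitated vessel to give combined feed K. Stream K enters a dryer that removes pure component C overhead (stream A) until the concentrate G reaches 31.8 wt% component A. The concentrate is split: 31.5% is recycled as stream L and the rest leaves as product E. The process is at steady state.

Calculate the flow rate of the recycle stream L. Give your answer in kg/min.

Overall component A balance (none leaves overhead): component A in fresh feed = component A in product, i.e. 472.6×0.076 = (1−0.315)·G·0.318.
G = 35.918/(0.318×0.685) = 164.89 kg/min.
Recycle L = 0.315×164.89 = 51.94 kg/min.

51.94 kg/min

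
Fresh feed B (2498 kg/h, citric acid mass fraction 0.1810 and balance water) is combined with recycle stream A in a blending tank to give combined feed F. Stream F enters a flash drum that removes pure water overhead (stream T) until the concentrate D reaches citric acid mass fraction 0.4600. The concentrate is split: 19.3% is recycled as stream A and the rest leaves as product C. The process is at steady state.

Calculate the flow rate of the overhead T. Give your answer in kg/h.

1515 kg/h

Overall citric acid balance (none leaves overhead): citric acid in fresh feed = citric acid in product, i.e. 2498×0.181 = (1−0.193)·D·0.460.
D = 452.14/(0.460×0.807) = 1218 kg/h.
Recycle A = 0.193×1218 = 235.07 kg/h.
Combined feed F = 2498 + 235.07 = 2733.1 kg/h.
Overhead T = F − D = 2733.1 − 1218 = 1515.1 kg/h.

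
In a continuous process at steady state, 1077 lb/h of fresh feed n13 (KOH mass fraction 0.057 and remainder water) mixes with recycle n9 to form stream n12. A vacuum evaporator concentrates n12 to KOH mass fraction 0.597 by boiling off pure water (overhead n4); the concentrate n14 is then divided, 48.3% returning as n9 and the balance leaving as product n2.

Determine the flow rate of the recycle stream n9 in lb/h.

Overall KOH balance (none leaves overhead): KOH in fresh feed = KOH in product, i.e. 1077×0.057 = (1−0.483)·n14·0.597.
n14 = 61.389/(0.597×0.517) = 198.9 lb/h.
Recycle n9 = 0.483×198.9 = 96.067 lb/h.

96.07 lb/h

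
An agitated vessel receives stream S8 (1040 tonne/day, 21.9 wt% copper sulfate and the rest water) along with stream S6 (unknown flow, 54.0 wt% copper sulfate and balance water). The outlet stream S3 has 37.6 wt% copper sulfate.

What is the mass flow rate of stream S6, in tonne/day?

Let S6 be the unknown flow. Total out = 1040 + S6.
copper sulfate balance: 227.76 + 0.540·S6 = 0.376·(1040 + S6)
(0.540 − 0.376)·S6 = 0.376×1040 − 227.76 = 163.28
S6 = 163.28 / 0.164 = 995.61 tonne/day

995.6 tonne/day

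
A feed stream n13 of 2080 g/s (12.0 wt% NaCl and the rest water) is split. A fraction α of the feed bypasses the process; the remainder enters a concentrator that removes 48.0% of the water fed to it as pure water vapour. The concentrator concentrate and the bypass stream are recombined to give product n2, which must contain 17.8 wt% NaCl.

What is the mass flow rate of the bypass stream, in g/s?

475.5 g/s

All 2080×0.120 = 249.6 g/s of NaCl reaches n2, so n2 = 249.6/0.178 = 1402.2 g/s and vapour = 677.75 g/s.
The evaporator receives (1−α)·2080 of feed at 0.880 water and removes 0.480 of that water:
0.480×0.880×(1−α)×2080 = 677.75
(1−α) = 677.75/878.59 = 0.7714;  α = 0.2286.
Bypass flow = 0.2286×2080 = 475.47 g/s.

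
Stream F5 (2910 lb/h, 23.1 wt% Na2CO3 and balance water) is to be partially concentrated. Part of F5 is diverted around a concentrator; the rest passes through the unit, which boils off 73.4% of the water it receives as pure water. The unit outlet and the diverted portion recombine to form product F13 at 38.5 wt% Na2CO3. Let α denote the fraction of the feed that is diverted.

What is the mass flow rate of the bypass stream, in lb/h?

All 2910×0.231 = 672.21 lb/h of Na2CO3 reaches F13, so F13 = 672.21/0.385 = 1746 lb/h and vapour = 1164 lb/h.
The evaporator receives (1−α)·2910 of feed at 0.769 water and removes 0.734 of that water:
0.734×0.769×(1−α)×2910 = 1164
(1−α) = 1164/1642.5 = 0.7087;  α = 0.2913.
Bypass flow = 0.2913×2910 = 847.8 lb/h.

847.8 lb/h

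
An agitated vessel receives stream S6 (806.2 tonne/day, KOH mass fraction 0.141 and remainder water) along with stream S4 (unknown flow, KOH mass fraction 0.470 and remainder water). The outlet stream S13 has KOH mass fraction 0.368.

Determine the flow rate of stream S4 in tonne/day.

Let S4 be the unknown flow. Total out = 806.2 + S4.
KOH balance: 113.67 + 0.470·S4 = 0.368·(806.2 + S4)
(0.470 − 0.368)·S4 = 0.368×806.2 − 113.67 = 183.01
S4 = 183.01 / 0.102 = 1794.2 tonne/day

1794 tonne/day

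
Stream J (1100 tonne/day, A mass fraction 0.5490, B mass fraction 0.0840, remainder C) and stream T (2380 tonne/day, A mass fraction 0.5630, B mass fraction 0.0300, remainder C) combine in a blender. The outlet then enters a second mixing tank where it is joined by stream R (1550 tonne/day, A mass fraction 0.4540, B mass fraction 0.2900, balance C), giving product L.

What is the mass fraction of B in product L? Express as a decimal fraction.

Overall, product flow = 5030 tonne/day.
B in = 1100×0.084 + 2380×0.030 + 1550×0.290 = 613.3 tonne/day.
B fraction in L = 0.1219.

0.1219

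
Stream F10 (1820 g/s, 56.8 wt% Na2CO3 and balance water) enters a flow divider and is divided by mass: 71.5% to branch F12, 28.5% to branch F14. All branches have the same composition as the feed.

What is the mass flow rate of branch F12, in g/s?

Branch F12 flow = 0.715×1820 = 1301.3 g/s.

1301 g/s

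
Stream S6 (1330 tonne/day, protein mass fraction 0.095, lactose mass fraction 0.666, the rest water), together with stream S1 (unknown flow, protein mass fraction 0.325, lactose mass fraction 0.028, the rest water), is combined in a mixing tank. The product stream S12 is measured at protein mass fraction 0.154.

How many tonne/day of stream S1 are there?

458.9 tonne/day

Let S1 be the unknown flow. Total out = 1330 + S1.
protein balance: 126.35 + 0.325·S1 = 0.154·(1330 + S1)
(0.325 − 0.154)·S1 = 0.154×1330 − 126.35 = 78.47
S1 = 78.47 / 0.171 = 458.89 tonne/day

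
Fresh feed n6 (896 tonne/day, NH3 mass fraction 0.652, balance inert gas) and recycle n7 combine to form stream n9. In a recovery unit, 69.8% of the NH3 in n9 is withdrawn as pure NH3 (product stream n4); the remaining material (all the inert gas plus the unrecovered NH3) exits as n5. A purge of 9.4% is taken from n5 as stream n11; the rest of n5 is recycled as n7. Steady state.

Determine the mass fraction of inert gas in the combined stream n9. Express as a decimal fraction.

inert gas enters only via n6 and leaves only via the purge: 896×0.348 = 0.094×(inert gas in n5), and the recovery unit passes all inert gas, so inert gas in n9 = inert gas in n5 = 3317.1 tonne/day.
NH3 in n9: m_A = 896×0.652 + (1−0.094)·(1−0.698)·m_A, so m_A = 584.19/0.7264 = 804.24 tonne/day.
n9 = 804.24 + 3317.1 = 4121.3 tonne/day.
inert gas fraction in n9 = 3317.1/4121.3 = 0.805.

0.805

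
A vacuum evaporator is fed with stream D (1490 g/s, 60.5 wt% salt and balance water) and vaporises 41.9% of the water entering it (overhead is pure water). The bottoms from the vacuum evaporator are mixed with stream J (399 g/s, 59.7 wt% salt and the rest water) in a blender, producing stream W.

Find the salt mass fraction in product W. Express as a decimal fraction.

Vapour removed = 0.419×0.395×1490 = 246.6 g/s; concentrate = 1243.4 g/s.
salt reaching the mixer = 901.45 (from concentrate) + 399×0.597 = 1139.7 g/s.
Product flow = 1243.4 + 399 = 1642.4 g/s; salt fraction = 0.694.

0.694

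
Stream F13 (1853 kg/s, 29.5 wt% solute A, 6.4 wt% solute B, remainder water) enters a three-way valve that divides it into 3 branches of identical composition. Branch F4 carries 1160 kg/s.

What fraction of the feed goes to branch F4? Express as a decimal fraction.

0.626

Fraction to F4 = 1160/1853 = 0.6260.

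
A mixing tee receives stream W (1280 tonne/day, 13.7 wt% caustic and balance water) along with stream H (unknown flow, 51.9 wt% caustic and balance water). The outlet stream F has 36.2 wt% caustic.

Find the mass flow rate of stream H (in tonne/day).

1834 tonne/day

Let H be the unknown flow. Total out = 1280 + H.
caustic balance: 175.36 + 0.519·H = 0.362·(1280 + H)
(0.519 − 0.362)·H = 0.362×1280 − 175.36 = 288
H = 288 / 0.157 = 1834.4 tonne/day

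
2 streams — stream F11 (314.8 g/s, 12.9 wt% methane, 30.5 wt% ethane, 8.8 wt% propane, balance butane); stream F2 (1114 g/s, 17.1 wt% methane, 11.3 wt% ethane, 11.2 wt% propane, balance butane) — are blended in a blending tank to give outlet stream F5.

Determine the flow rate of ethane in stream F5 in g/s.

ethane out = ethane in = 314.8×0.305 + 1114×0.113 = 221.9 g/s.

221.9 g/s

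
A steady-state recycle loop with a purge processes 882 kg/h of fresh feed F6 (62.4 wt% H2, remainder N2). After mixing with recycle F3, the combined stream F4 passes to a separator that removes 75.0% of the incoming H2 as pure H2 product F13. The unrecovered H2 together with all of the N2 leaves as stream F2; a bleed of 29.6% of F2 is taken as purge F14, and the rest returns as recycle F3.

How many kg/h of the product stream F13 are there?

H2 in F4: m_A = 882×0.624 + (1−0.296)·(1−0.750)·m_A, so m_A = 550.37/0.8240 = 667.92 kg/h.
Product F13 = 0.750×667.92 = 500.94 kg/h.

500.9 kg/h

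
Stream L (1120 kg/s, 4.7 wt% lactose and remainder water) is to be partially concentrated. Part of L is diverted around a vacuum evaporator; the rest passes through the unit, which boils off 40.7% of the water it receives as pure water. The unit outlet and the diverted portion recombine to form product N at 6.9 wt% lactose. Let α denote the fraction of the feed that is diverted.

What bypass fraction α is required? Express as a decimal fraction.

All 1120×0.047 = 52.64 kg/s of lactose reaches N, so N = 52.64/0.069 = 762.9 kg/s and vapour = 357.1 kg/s.
The evaporator receives (1−α)·1120 of feed at 0.953 water and removes 0.407 of that water:
0.407×0.953×(1−α)×1120 = 357.1
(1−α) = 357.1/434.42 = 0.8220;  α = 0.1780.

0.178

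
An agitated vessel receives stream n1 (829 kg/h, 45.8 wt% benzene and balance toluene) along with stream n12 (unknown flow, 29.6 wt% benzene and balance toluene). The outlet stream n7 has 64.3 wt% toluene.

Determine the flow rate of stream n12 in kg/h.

1373 kg/h

Let n12 be the unknown flow. Total out = 829 + n12.
toluene balance: 449.32 + 0.704·n12 = 0.643·(829 + n12)
(0.704 − 0.643)·n12 = 0.643×829 − 449.32 = 83.729
n12 = 83.729 / 0.061 = 1372.6 kg/h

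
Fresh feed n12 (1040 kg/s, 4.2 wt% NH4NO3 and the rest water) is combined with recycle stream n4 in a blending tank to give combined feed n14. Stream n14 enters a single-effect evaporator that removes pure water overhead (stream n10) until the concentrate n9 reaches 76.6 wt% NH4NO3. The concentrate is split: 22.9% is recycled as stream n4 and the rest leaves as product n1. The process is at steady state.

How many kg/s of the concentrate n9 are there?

Overall NH4NO3 balance (none leaves overhead): NH4NO3 in fresh feed = NH4NO3 in product, i.e. 1040×0.042 = (1−0.229)·n9·0.766.
n9 = 43.68/(0.766×0.771) = 73.96 kg/s.

73.96 kg/s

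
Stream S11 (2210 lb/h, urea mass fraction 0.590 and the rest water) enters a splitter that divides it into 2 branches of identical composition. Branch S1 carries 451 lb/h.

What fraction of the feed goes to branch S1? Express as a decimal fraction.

0.204

Fraction to S1 = 451/2210 = 0.2041.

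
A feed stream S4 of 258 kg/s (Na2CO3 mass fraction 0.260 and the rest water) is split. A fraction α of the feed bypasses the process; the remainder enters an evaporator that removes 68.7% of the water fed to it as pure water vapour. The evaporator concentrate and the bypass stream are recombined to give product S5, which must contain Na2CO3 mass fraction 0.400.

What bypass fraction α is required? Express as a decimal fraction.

All 258×0.260 = 67.08 kg/s of Na2CO3 reaches S5, so S5 = 67.08/0.400 = 167.7 kg/s and vapour = 90.3 kg/s.
The evaporator receives (1−α)·258 of feed at 0.740 water and removes 0.687 of that water:
0.687×0.740×(1−α)×258 = 90.3
(1−α) = 90.3/131.16 = 0.6885;  α = 0.3115.

0.312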